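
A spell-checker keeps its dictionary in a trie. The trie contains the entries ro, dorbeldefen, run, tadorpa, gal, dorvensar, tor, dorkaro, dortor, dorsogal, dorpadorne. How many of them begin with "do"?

6

Traverse to the node for "do", then collect every word in that subtree.
Matches: "dorbeldefen", "dorkaro", "dorpadorne", "dorsogal", "dortor", "dorvensar"
Count: 6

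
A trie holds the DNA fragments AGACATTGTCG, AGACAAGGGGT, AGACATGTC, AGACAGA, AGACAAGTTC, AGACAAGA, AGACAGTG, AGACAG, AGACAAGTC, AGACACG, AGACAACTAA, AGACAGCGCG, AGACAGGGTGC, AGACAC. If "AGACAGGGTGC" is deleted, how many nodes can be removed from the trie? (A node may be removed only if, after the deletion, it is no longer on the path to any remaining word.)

Walk "AGACAGGGTGC" from the leaf back toward the root, removing each node that no remaining word uses.
The suffix "GGTGC" (5 nodes) is used only by "AGACAGGGTGC"; the node for "AGACAG" still has the child "A", so pruning stops there.
Nodes removed: 5

5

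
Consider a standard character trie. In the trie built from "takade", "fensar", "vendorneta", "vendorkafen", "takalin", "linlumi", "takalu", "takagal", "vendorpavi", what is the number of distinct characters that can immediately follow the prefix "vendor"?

3

Follow the path "vendor" to its node, then look at its outgoing edges.
Distinct next characters after "vendor": k, n, p.
That node has 3 child edges.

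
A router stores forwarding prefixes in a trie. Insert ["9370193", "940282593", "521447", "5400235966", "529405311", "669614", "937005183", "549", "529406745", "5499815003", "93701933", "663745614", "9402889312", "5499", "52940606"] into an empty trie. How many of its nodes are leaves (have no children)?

12

A leaf is a node with no children — equivalently, the end of a word that is not a proper prefix of any other stored word.
Those words: "521447", "529405311", "52940606", "529406745", "5400235966", "5499815003", "663745614", "669614", "937005183", "93701933", "940282593", "9402889312"
Leaf count: 12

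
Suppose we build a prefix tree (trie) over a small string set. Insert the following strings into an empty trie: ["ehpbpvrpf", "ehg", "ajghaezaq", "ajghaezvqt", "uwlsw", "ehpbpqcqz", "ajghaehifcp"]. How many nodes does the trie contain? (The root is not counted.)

Trie structure (* marks end of a word):
(root)
├─ a
│  └─ j
│     └─ g
│        └─ h
│           └─ a
│              └─ e
│                 ├─ h
│                 │  └─ i
│                 │     └─ f
│                 │        └─ c
│                 │           └─ p *
│                 └─ z
│                    ├─ a
│                    │  └─ q *
│                    └─ v
│                       └─ q
│                          └─ t *
├─ e
│  └─ h
│     ├─ g *
│     └─ p
│        └─ b
│           └─ p
│              ├─ q
│              │  └─ c
│              │     └─ q
│              │        └─ z *
│              └─ v
│                 └─ r
│                    └─ p
│                       └─ f *
└─ u
   └─ w
      └─ l
         └─ s
            └─ w *
Counting every labelled node above: 36.

36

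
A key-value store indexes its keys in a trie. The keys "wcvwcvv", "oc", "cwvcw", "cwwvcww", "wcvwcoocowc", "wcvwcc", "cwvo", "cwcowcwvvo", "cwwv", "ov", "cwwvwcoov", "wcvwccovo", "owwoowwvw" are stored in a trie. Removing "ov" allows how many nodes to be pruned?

Walk "ov" from the leaf back toward the root, removing each node that no remaining word uses.
The suffix "v" (1 node) is used only by "ov"; the node for "o" still has the child "c", so pruning stops there.
Nodes removed: 1

1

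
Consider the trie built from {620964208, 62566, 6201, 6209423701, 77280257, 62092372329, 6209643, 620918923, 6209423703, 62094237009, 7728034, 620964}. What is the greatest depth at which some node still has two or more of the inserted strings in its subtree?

Equivalently: take the maximum, over all pairs, of their longest common prefix length.
e.g. "62094237009" and "6209423701" share the prefix "620942370" of length 9; no pair shares a longer one.
Longest shared-prefix length: 9

9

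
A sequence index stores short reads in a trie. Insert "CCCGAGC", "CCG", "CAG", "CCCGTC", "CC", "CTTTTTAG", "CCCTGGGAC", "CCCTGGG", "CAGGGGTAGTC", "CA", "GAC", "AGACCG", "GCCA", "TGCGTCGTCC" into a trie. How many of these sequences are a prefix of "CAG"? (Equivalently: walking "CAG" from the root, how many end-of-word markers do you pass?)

Check each prefix of "CAG" against the stored set — each match is an end-marker on the path.
Prefixes of the query that are stored words: "CA", "CAG"
Count: 2

2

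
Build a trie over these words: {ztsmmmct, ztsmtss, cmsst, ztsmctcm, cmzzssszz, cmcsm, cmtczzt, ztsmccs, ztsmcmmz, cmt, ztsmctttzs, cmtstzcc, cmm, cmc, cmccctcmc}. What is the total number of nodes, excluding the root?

56

Trace insertions, counting only characters that open a new branch:
  "ztsmmmct" → 8 new (z, t, s, m, m, m, c, t)
  "ztsmtss" → prefix "ztsm" already present; 3 new (t, s, s)
  "cmsst" → 5 new (c, m, s, s, t)
  "ztsmctcm" → prefix "ztsm" already present; 4 new (c, t, c, m)
  "cmzzssszz" → prefix "cm" already present; 7 new (z, z, s, s, s, z, z)
  "cmcsm" → prefix "cm" already present; 3 new (c, s, m)
  "cmtczzt" → prefix "cm" already present; 5 new (t, c, z, z, t)
  "ztsmccs" → prefix "ztsmc" already present; 2 new (c, s)
  "ztsmcmmz" → prefix "ztsmc" already present; 3 new (m, m, z)
  "cmt" → prefix "cmt" already present; 0 new (none)
  "ztsmctttzs" → prefix "ztsmct" already present; 4 new (t, t, z, s)
  "cmtstzcc" → prefix "cmt" already present; 5 new (s, t, z, c, c)
  "cmm" → prefix "cm" already present; 1 new (m)
  "cmc" → prefix "cmc" already present; 0 new (none)
  "cmccctcmc" → prefix "cmc" already present; 6 new (c, c, t, c, m, c)
Total nodes = 8 + 3 + 5 + 4 + 7 + 3 + 5 + 2 + 3 + 0 + 4 + 5 + 1 + 0 + 6 = 56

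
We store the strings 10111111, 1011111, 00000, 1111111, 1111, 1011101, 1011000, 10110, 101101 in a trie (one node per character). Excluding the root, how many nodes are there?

Count nodes per top-level branch (shared prefixes stored once):
  '0'-branch (00000): 5 nodes
  '1'-branch (10110, 1011000, 101101, 1011101, 1011111, 10111111, 1111, 1111111): 20 nodes
Sum: 25

25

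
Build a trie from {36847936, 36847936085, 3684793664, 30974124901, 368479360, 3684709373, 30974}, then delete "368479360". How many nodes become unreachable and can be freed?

A node on "368479360"'s path can go only if nothing else ends at it or branches off below it.
Every node on "368479360" is still needed (e.g. by "36847936085"), so nothing is freed.
Nodes removed: 0

0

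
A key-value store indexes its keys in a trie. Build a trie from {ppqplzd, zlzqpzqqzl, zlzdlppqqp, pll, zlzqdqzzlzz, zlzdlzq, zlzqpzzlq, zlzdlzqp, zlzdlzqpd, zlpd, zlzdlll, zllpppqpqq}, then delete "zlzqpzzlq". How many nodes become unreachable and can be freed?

3

Walk "zlzqpzzlq" from the leaf back toward the root, removing each node that no remaining word uses.
The suffix "zlq" (3 nodes) is used only by "zlzqpzzlq"; the node for "zlzqpz" still has the child "q", so pruning stops there.
Nodes removed: 3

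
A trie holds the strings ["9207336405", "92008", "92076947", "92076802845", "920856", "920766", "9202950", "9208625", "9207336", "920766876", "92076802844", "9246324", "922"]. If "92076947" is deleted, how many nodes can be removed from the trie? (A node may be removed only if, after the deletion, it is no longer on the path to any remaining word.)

3

A node on "92076947"'s path can go only if nothing else ends at it or branches off below it.
The suffix "947" (3 nodes) is used only by "92076947"; the node for "92076" still has the child "8", so pruning stops there.
Nodes removed: 3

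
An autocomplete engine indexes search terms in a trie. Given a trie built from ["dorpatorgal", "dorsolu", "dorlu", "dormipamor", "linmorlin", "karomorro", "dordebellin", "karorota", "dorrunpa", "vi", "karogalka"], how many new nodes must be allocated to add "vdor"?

Walking "vdor" from the root, the first 1 characters ("v") follow existing edges; "d" is the first miss.
Each of the 3 remaining characters creates one node.

3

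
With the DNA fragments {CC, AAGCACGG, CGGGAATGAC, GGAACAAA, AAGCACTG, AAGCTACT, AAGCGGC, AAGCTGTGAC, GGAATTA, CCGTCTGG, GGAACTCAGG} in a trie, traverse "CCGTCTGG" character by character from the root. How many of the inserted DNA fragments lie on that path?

2

Check each prefix of "CCGTCTGG" against the stored set — each match is an end-marker on the path.
Prefixes of the query that are stored words: "CC", "CCGTCTGG"
Count: 2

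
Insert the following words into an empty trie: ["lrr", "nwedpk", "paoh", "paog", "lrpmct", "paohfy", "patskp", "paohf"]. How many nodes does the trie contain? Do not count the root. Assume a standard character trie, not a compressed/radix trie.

Trace insertions, counting only characters that open a new branch:
  "lrr" → 3 new (l, r, r)
  "nwedpk" → 6 new (n, w, e, d, p, k)
  "paoh" → 4 new (p, a, o, h)
  "paog" → prefix "pao" already present; 1 new (g)
  "lrpmct" → prefix "lr" already present; 4 new (p, m, c, t)
  "paohfy" → prefix "paoh" already present; 2 new (f, y)
  "patskp" → prefix "pa" already present; 4 new (t, s, k, p)
  "paohf" → prefix "paohf" already present; 0 new (none)
Total nodes = 3 + 6 + 4 + 1 + 4 + 2 + 4 + 0 = 24

24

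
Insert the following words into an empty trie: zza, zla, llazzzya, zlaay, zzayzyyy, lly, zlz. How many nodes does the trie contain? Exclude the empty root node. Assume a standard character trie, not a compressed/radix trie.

Count nodes per top-level branch (shared prefixes stored once):
  'l'-branch (llazzzya, lly): 9 nodes
  'z'-branch (zla, zlaay, zlz, zza, zzayzyyy): 13 nodes
Sum: 22

22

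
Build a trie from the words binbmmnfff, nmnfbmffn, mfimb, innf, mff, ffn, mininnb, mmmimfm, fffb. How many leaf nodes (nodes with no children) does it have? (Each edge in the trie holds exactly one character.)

Leaves are exactly the stored words that no other stored word extends.
Those words: "binbmmnfff", "fffb", "ffn", "innf", "mff", "mfimb", "mininnb", "mmmimfm", "nmnfbmffn"
Leaf count: 9

9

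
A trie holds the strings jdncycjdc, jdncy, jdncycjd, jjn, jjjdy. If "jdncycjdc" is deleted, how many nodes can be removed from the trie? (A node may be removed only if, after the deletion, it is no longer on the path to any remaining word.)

1

After clearing the end-marker at "jdncycjdc", prune upward until reaching a node still needed by another word.
The suffix "c" (1 node) is used only by "jdncycjdc"; "jdncycjd" is itself a stored word, so pruning stops there.
Nodes removed: 1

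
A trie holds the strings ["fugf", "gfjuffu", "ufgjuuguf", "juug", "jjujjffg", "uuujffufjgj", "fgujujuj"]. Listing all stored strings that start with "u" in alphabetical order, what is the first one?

Words with prefix "u", in lexicographic order: "ufgjuuguf", "uuujffufjgj"
Position 1: ufgjuuguf

ufgjuuguf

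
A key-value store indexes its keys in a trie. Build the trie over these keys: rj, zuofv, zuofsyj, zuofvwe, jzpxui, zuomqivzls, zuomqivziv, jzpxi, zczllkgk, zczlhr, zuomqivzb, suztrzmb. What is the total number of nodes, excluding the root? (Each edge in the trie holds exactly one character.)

46

For each word, the new-node count is its length minus the longest prefix already in the trie:
  "rj" → 2 new (r, j)
  "zuofv" → 5 new (z, u, o, f, v)
  "zuofsyj" → prefix "zuof" already present; 3 new (s, y, j)
  "zuofvwe" → prefix "zuofv" already present; 2 new (w, e)
  "jzpxui" → 6 new (j, z, p, x, u, i)
  "zuomqivzls" → prefix "zuo" already present; 7 new (m, q, i, v, z, l, s)
  "zuomqivziv" → prefix "zuomqivz" already present; 2 new (i, v)
  "jzpxi" → prefix "jzpx" already present; 1 new (i)
  "zczllkgk" → prefix "z" already present; 7 new (c, z, l, l, k, g, k)
  "zczlhr" → prefix "zczl" already present; 2 new (h, r)
  "zuomqivzb" → prefix "zuomqivz" already present; 1 new (b)
  "suztrzmb" → 8 new (s, u, z, t, r, z, m, b)
Total nodes = 2 + 5 + 3 + 2 + 6 + 7 + 2 + 1 + 7 + 2 + 1 + 8 = 46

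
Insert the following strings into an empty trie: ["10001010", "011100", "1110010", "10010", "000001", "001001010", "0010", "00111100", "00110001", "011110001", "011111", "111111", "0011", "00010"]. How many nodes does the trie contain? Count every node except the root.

54

Insert word by word; a character creates a node only if that edge doesn't already exist:
  "10001010" → 8 new (1, 0, 0, 0, 1, 0, 1, 0)
  "011100" → 6 new (0, 1, 1, 1, 0, 0)
  "1110010" → prefix "1" already present; 6 new (1, 1, 0, 0, 1, 0)
  "10010" → prefix "100" already present; 2 new (1, 0)
  "000001" → prefix "0" already present; 5 new (0, 0, 0, 0, 1)
  "001001010" → prefix "00" already present; 7 new (1, 0, 0, 1, 0, 1, 0)
  "0010" → prefix "0010" already present; 0 new (none)
  "00111100" → prefix "001" already present; 5 new (1, 1, 1, 0, 0)
  "00110001" → prefix "0011" already present; 4 new (0, 0, 0, 1)
  "011110001" → prefix "0111" already present; 5 new (1, 0, 0, 0, 1)
  "011111" → prefix "01111" already present; 1 new (1)
  "111111" → prefix "111" already present; 3 new (1, 1, 1)
  "0011" → prefix "0011" already present; 0 new (none)
  "00010" → prefix "000" already present; 2 new (1, 0)
Total nodes = 8 + 6 + 6 + 2 + 5 + 7 + 0 + 5 + 4 + 5 + 1 + 3 + 0 + 2 = 54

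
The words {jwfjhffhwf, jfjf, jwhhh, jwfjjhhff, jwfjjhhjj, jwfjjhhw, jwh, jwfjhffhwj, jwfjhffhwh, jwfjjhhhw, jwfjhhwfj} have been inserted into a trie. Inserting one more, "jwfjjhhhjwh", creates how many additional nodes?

3

"jwfjjhhh" is already a path in the trie; the remaining "jwh" must be added.
Each of the 3 remaining characters creates one node.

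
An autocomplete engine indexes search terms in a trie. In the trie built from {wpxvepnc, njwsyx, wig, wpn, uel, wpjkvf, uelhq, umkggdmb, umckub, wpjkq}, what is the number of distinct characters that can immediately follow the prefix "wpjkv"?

1

Follow the path "wpjkv" to its node, then look at its outgoing edges.
Distinct next characters after "wpjkv": f.
That node has 1 child edge.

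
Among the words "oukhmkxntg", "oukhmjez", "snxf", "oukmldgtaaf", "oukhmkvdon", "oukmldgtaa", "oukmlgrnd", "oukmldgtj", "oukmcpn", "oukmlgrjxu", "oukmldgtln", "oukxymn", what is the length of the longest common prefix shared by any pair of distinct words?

10

Equivalently: take the maximum, over all pairs, of their longest common prefix length.
"oukmldgtaa" and "oukmldgtaaf" agree on "oukmldgtaa" (10 characters) before diverging; nothing deeper is shared.
Longest shared-prefix length: 10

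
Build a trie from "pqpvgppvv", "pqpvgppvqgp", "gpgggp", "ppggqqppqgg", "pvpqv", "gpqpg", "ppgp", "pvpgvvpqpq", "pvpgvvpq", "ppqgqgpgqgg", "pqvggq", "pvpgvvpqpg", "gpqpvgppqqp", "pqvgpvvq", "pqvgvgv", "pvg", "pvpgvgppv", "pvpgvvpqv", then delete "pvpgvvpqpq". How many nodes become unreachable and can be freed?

Walk "pvpgvvpqpq" from the leaf back toward the root, removing each node that no remaining word uses.
The suffix "q" (1 node) is used only by "pvpgvvpqpq"; the node for "pvpgvvpqp" still has the child "g", so pruning stops there.
Nodes removed: 1

1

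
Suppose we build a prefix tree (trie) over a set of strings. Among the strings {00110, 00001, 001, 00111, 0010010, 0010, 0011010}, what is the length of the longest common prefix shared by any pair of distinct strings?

Look for the deepest trie node that still has at least two words in its subtree.
e.g. "00110" and "0011010" share the prefix "00110" of length 5; no pair shares a longer one.
Longest shared-prefix length: 5

5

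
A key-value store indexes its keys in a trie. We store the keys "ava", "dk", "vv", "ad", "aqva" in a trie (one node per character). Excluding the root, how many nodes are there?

11

Count nodes per top-level branch (shared prefixes stored once):
  'a'-branch (ad, aqva, ava): 7 nodes
  'd'-branch (dk): 2 nodes
  'v'-branch (vv): 2 nodes
Sum: 11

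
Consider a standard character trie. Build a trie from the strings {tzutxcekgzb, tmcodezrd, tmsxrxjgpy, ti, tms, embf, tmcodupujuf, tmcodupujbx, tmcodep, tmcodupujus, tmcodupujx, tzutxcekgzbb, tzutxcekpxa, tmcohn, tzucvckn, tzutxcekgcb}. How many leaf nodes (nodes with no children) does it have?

Leaves are exactly the stored words that no other stored word extends.
Those words: "embf", "ti", "tmcodep", "tmcodezrd", "tmcodupujbx", "tmcodupujuf", "tmcodupujus", "tmcodupujx", "tmcohn", "tmsxrxjgpy", "tzucvckn", "tzutxcekgcb", "tzutxcekgzbb", "tzutxcekpxa"
Leaf count: 14

14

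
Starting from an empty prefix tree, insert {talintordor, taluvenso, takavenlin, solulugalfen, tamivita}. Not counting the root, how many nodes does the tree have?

Trace insertions, counting only characters that open a new branch:
  "talintordor" → 11 new (t, a, l, i, n, t, o, r, d, o, r)
  "taluvenso" → prefix "tal" already present; 6 new (u, v, e, n, s, o)
  "takavenlin" → prefix "ta" already present; 8 new (k, a, v, e, n, l, i, n)
  "solulugalfen" → 12 new (s, o, l, u, l, u, g, a, l, f, e, n)
  "tamivita" → prefix "ta" already present; 6 new (m, i, v, i, t, a)
Total nodes = 11 + 6 + 8 + 12 + 6 = 43

43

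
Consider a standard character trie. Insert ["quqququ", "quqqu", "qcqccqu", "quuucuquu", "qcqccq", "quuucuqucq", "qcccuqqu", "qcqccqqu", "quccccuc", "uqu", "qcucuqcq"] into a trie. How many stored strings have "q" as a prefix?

10

Walk to "q"; the words in its subtree are exactly those with that prefix.
Matches: "qcccuqqu", "qcqccq", "qcqccqqu", "qcqccqu", "qcucuqcq", "quccccuc", "quqqu", "quqququ", "quuucuqucq", "quuucuquu"
Count: 10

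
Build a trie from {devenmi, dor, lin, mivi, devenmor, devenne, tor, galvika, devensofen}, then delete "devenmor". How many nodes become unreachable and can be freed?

2

After clearing the end-marker at "devenmor", prune upward until reaching a node still needed by another word.
The suffix "or" (2 nodes) is used only by "devenmor"; the node for "devenm" still has the child "i", so pruning stops there.
Nodes removed: 2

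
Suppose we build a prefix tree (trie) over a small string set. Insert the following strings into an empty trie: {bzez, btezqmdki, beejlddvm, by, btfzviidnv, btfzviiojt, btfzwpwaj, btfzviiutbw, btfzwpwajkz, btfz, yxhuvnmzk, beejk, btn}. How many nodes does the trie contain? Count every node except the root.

54

Count nodes per top-level branch (shared prefixes stored once):
  'b'-branch (beejk, beejlddvm, btezqmdki, btfz, btfzviidnv, btfzviiojt, btfzviiutbw, btfzwpwaj, btfzwpwajkz, btn, by, bzez): 45 nodes
  'y'-branch (yxhuvnmzk): 9 nodes
Sum: 54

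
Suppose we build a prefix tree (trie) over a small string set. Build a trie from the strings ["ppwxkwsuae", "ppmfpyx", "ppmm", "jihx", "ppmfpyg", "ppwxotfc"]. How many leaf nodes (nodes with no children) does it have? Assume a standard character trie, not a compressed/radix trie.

Leaves are exactly the stored words that no other stored word extends.
Those words: "jihx", "ppmfpyg", "ppmfpyx", "ppmm", "ppwxkwsuae", "ppwxotfc"
Leaf count: 6

6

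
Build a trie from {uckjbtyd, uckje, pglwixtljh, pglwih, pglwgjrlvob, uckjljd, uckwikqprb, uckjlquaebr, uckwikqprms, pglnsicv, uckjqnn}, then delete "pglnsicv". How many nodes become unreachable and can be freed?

5

After clearing the end-marker at "pglnsicv", prune upward until reaching a node still needed by another word.
The suffix "nsicv" (5 nodes) is used only by "pglnsicv"; the node for "pgl" still has the child "w", so pruning stops there.
Nodes removed: 5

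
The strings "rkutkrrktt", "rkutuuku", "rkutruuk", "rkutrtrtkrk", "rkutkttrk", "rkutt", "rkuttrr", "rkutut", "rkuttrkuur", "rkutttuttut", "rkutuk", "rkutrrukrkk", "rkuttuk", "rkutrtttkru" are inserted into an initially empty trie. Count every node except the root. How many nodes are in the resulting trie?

56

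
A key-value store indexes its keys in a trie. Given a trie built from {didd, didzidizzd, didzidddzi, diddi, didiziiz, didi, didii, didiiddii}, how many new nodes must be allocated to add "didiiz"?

1

"didii" is already a path in the trie; the remaining "z" must be added.
New nodes needed: |"didiiz"| − 5 = 6 − 5 = 1.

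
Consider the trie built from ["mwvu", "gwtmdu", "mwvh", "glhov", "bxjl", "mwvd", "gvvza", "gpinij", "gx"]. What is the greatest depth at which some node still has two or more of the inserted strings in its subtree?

3

Equivalently: take the maximum, over all pairs, of their longest common prefix length.
e.g. "mwvd" and "mwvh" share the prefix "mwv" of length 3; no pair shares a longer one.
Longest shared-prefix length: 3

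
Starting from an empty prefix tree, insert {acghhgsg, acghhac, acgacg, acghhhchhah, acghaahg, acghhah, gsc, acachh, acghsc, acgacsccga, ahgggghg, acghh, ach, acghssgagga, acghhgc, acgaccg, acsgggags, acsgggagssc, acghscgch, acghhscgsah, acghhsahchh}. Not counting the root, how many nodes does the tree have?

78

Count nodes per top-level branch (shared prefixes stored once):
  'a'-branch (acachh, acgaccg, acgacg, acgacsccga, acghaahg, acghh, acghhac, acghhah, acghhgc, acghhgsg, acghhhchhah, acghhsahchh, acghhscgsah, acghsc, acghscgch, acghssgagga, ach, acsgggags, acsgggagssc, ahgggghg): 75 nodes
  'g'-branch (gsc): 3 nodes
Sum: 78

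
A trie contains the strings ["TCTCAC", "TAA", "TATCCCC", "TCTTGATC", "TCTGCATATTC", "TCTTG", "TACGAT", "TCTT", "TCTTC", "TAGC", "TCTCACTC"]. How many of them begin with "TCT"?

Traverse to the node for "TCT", then collect every word in that subtree.
Matches: "TCTCAC", "TCTCACTC", "TCTGCATATTC", "TCTT", "TCTTC", "TCTTG", "TCTTGATC"
Count: 7

7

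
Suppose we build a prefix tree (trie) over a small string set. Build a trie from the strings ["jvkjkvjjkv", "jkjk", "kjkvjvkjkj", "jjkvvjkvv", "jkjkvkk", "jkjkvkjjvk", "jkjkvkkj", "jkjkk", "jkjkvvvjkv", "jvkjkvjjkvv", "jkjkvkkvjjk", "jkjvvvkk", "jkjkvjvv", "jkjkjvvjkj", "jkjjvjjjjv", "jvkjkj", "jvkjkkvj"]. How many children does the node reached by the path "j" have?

3

Follow the path "j" to its node, then look at its outgoing edges.
Distinct next characters after "j": j, k, v.
That node has 3 child edges.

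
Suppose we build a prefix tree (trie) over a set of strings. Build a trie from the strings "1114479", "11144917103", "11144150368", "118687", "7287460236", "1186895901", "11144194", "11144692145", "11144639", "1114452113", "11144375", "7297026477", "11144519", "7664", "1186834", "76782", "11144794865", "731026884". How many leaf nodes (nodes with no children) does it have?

17

A leaf is a node with no children — equivalently, the end of a word that is not a proper prefix of any other stored word.
Those words: "11144150368", "11144194", "11144375", "11144519", "1114452113", "11144639", "11144692145", "11144794865", "11144917103", "1186834", "118687", "1186895901", "7287460236", "7297026477", "731026884", "7664", "76782"
Leaf count: 17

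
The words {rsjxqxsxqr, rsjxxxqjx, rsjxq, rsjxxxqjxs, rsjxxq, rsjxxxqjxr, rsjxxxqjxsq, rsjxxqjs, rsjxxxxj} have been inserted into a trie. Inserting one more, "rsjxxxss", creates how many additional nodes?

The longest prefix of "rsjxxxss" already in the trie is "rsjxxx" (length 6).
Each of the 2 remaining characters creates one node.

2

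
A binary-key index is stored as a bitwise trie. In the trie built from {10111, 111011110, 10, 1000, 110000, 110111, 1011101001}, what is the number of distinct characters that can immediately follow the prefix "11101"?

Follow the path "11101" to its node, then look at its outgoing edges.
Characters that immediately follow "11101" among the stored strings: {1}.
That node has 1 child edge.

1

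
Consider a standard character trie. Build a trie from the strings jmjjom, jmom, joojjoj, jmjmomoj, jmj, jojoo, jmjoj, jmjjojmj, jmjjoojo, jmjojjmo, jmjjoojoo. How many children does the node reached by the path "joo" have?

1

The children of the "joo" node are the distinct next characters among strings starting with "joo".
Distinct next characters after "joo": j.
That node has 1 child edge.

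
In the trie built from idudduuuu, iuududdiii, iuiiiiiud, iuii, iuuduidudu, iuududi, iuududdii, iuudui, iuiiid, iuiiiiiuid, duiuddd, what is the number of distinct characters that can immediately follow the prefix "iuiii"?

Follow the path "iuiii" to its node, then look at its outgoing edges.
Characters that immediately follow "iuiii" among the stored strings: {d, i}.
That node has 2 child edges.

2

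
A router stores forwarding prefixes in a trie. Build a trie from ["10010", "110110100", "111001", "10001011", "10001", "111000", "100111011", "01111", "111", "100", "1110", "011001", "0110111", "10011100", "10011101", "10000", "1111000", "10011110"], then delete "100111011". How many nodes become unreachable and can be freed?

Walk "100111011" from the leaf back toward the root, removing each node that no remaining word uses.
The suffix "1" (1 node) is used only by "100111011"; "10011101" is itself a stored word, so pruning stops there.
Nodes removed: 1

1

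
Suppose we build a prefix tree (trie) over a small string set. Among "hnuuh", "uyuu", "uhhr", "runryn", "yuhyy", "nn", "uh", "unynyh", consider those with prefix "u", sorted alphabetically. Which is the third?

unynyh

Filter for "u…" and sort: "uh", "uhhr", "unynyh", "uyuu"
The 3rd is unynyh.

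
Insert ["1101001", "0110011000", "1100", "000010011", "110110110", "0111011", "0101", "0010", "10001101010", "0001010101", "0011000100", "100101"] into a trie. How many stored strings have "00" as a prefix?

4

Walk to "00"; the words in its subtree are exactly those with that prefix.
Matches: "000010011", "0001010101", "0010", "0011000100"
Count: 4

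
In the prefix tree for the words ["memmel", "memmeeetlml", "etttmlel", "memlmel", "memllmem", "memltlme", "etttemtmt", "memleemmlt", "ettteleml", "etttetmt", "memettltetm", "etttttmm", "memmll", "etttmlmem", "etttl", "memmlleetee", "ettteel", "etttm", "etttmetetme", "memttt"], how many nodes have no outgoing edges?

18

A leaf is a node with no children — equivalently, the end of a word that is not a proper prefix of any other stored word.
Those words: "ettteel", "ettteleml", "etttemtmt", "etttetmt", "etttl", "etttmetetme", "etttmlel", "etttmlmem", "etttttmm", "memettltetm", "memleemmlt", "memllmem", "memlmel", "memltlme", "memmeeetlml", "memmel", "memmlleetee", "memttt"
Leaf count: 18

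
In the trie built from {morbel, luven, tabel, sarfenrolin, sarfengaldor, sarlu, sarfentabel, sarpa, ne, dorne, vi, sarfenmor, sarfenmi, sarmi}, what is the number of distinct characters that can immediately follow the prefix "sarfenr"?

The children of the "sarfenr" node are the distinct next characters among strings starting with "sarfenr".
Characters that immediately follow "sarfenr" among the stored strings: {o}.
That node has 1 child edge.

1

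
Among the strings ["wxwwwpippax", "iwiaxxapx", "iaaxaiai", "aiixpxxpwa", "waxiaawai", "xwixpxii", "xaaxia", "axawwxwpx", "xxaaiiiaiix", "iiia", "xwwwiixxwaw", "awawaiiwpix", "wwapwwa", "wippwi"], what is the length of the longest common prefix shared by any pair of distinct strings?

2

Look for the deepest trie node that still has at least two words in its subtree.
e.g. "xwixpxii" and "xwwwiixxwaw" share the prefix "xw" of length 2; no pair shares a longer one.
Longest shared-prefix length: 2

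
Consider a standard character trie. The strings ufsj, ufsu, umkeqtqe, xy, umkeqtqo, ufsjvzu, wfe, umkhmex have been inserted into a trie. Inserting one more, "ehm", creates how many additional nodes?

3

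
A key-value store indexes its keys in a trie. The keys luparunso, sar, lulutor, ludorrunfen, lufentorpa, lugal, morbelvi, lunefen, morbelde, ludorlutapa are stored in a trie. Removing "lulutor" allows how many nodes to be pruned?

Walk "lulutor" from the leaf back toward the root, removing each node that no remaining word uses.
The suffix "lutor" (5 nodes) is used only by "lulutor"; the node for "lu" still has the child "p", so pruning stops there.
Nodes removed: 5

5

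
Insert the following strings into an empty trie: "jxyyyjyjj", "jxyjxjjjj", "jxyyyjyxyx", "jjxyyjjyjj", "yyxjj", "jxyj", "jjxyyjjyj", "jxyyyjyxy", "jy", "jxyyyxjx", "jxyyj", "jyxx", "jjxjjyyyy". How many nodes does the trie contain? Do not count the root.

45

Trace insertions, counting only characters that open a new branch:
  "jxyyyjyjj" → 9 new (j, x, y, y, y, j, y, j, j)
  "jxyjxjjjj" → prefix "jxy" already present; 6 new (j, x, j, j, j, j)
  "jxyyyjyxyx" → prefix "jxyyyjy" already present; 3 new (x, y, x)
  "jjxyyjjyjj" → prefix "j" already present; 9 new (j, x, y, y, j, j, y, j, j)
  "yyxjj" → 5 new (y, y, x, j, j)
  "jxyj" → prefix "jxyj" already present; 0 new (none)
  "jjxyyjjyj" → prefix "jjxyyjjyj" already present; 0 new (none)
  "jxyyyjyxy" → prefix "jxyyyjyxy" already present; 0 new (none)
  "jy" → prefix "j" already present; 1 new (y)
  "jxyyyxjx" → prefix "jxyyy" already present; 3 new (x, j, x)
  "jxyyj" → prefix "jxyy" already present; 1 new (j)
  "jyxx" → prefix "jy" already present; 2 new (x, x)
  "jjxjjyyyy" → prefix "jjx" already present; 6 new (j, j, y, y, y, y)
Total nodes = 9 + 6 + 3 + 9 + 5 + 0 + 0 + 0 + 1 + 3 + 1 + 2 + 6 = 45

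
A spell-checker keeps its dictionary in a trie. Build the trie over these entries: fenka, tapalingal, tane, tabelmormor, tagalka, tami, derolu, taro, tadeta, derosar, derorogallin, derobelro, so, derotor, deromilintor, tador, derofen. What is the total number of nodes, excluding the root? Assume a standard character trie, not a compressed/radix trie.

79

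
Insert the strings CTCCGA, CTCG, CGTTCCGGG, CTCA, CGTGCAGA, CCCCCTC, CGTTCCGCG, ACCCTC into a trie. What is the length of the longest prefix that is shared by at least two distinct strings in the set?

The deepest shared node is where two words last agree before diverging.
e.g. "CGTTCCGCG" and "CGTTCCGGG" share the prefix "CGTTCCG" of length 7; no pair shares a longer one.
Longest shared-prefix length: 7

7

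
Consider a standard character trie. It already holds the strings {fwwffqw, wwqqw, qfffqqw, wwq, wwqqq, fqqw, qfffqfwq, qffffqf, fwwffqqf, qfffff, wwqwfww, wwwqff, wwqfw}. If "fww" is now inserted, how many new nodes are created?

0

"fww" is already a full path in the trie; only an end-marker is added.
No new nodes are needed: 0.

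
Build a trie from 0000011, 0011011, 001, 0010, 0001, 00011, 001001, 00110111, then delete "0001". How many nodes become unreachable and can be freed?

0

Walk "0001" from the leaf back toward the root, removing each node that no remaining word uses.
Every node on "0001" is still needed (e.g. by "00011"), so nothing is freed.
Nodes removed: 0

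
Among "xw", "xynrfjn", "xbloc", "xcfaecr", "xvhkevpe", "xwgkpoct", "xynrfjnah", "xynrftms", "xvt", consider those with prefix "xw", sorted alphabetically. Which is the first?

xw

Filter for "xw…" and sort: "xw", "xwgkpoct"
Position 1: xw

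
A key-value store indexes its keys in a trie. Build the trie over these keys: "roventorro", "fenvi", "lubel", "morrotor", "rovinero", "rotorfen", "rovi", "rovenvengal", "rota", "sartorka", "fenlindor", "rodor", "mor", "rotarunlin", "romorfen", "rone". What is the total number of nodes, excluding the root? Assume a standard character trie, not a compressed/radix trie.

Trace insertions, counting only characters that open a new branch:
  "roventorro" → 10 new (r, o, v, e, n, t, o, r, r, o)
  "fenvi" → 5 new (f, e, n, v, i)
  "lubel" → 5 new (l, u, b, e, l)
  "morrotor" → 8 new (m, o, r, r, o, t, o, r)
  "rovinero" → prefix "rov" already present; 5 new (i, n, e, r, o)
  "rotorfen" → prefix "ro" already present; 6 new (t, o, r, f, e, n)
  "rovi" → prefix "rovi" already present; 0 new (none)
  "rovenvengal" → prefix "roven" already present; 6 new (v, e, n, g, a, l)
  "rota" → prefix "rot" already present; 1 new (a)
  "sartorka" → 8 new (s, a, r, t, o, r, k, a)
  "fenlindor" → prefix "fen" already present; 6 new (l, i, n, d, o, r)
  "rodor" → prefix "ro" already present; 3 new (d, o, r)
  "mor" → prefix "mor" already present; 0 new (none)
  "rotarunlin" → prefix "rota" already present; 6 new (r, u, n, l, i, n)
  "romorfen" → prefix "ro" already present; 6 new (m, o, r, f, e, n)
  "rone" → prefix "ro" already present; 2 new (n, e)
Total nodes = 10 + 5 + 5 + 8 + 5 + 6 + 0 + 6 + 1 + 8 + 6 + 3 + 0 + 6 + 6 + 2 = 77

77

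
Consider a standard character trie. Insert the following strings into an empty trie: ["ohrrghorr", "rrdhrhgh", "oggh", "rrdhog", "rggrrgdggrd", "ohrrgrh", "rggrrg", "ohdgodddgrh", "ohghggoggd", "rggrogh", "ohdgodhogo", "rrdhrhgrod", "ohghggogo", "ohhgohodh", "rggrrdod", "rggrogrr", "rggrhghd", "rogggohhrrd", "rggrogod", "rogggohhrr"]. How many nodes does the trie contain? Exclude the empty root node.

90

For each word, the new-node count is its length minus the longest prefix already in the trie:
  "ohrrghorr" → 9 new (o, h, r, r, g, h, o, r, r)
  "rrdhrhgh" → 8 new (r, r, d, h, r, h, g, h)
  "oggh" → prefix "o" already present; 3 new (g, g, h)
  "rrdhog" → prefix "rrdh" already present; 2 new (o, g)
  "rggrrgdggrd" → prefix "r" already present; 10 new (g, g, r, r, g, d, g, g, r, d)
  "ohrrgrh" → prefix "ohrrg" already present; 2 new (r, h)
  "rggrrg" → prefix "rggrrg" already present; 0 new (none)
  "ohdgodddgrh" → prefix "oh" already present; 9 new (d, g, o, d, d, d, g, r, h)
  "ohghggoggd" → prefix "oh" already present; 8 new (g, h, g, g, o, g, g, d)
  "rggrogh" → prefix "rggr" already present; 3 new (o, g, h)
  "ohdgodhogo" → prefix "ohdgod" already present; 4 new (h, o, g, o)
  "rrdhrhgrod" → prefix "rrdhrhg" already present; 3 new (r, o, d)
  "ohghggogo" → prefix "ohghggog" already present; 1 new (o)
  "ohhgohodh" → prefix "oh" already present; 7 new (h, g, o, h, o, d, h)
  "rggrrdod" → prefix "rggrr" already present; 3 new (d, o, d)
  "rggrogrr" → prefix "rggrog" already present; 2 new (r, r)
  "rggrhghd" → prefix "rggr" already present; 4 new (h, g, h, d)
  "rogggohhrrd" → prefix "r" already present; 10 new (o, g, g, g, o, h, h, r, r, d)
  "rggrogod" → prefix "rggrog" already present; 2 new (o, d)
  "rogggohhrr" → prefix "rogggohhrr" already present; 0 new (none)
Total nodes = 9 + 8 + 3 + 2 + 10 + 2 + 0 + 9 + 8 + 3 + 4 + 3 + 1 + 7 + 3 + 2 + 4 + 10 + 2 + 0 = 90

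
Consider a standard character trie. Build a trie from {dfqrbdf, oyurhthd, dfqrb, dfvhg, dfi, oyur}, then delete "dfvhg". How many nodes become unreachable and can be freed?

After clearing the end-marker at "dfvhg", prune upward until reaching a node still needed by another word.
The suffix "vhg" (3 nodes) is used only by "dfvhg"; the node for "df" still has the child "q", so pruning stops there.
Nodes removed: 3

3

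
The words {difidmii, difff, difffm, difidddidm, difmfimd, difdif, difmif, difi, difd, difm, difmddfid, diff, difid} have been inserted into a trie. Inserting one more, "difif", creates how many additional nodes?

Walking "difif" from the root, the first 4 characters ("difi") follow existing edges; "f" is the first miss.
So 5 − 4 = 1 new nodes.

1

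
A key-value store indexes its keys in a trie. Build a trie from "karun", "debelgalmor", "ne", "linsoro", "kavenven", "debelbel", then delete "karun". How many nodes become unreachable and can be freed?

3

Walk "karun" from the leaf back toward the root, removing each node that no remaining word uses.
The suffix "run" (3 nodes) is used only by "karun"; the node for "ka" still has the child "v", so pruning stops there.
Nodes removed: 3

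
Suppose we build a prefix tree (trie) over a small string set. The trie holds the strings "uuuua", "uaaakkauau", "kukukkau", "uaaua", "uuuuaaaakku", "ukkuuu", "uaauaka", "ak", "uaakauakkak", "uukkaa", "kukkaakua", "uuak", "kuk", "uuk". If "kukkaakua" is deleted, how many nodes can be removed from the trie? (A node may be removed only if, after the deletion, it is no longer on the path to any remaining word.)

Walk "kukkaakua" from the leaf back toward the root, removing each node that no remaining word uses.
The suffix "kaakua" (6 nodes) is used only by "kukkaakua"; the node for "kuk" still has the child "u", so pruning stops there.
Nodes removed: 6

6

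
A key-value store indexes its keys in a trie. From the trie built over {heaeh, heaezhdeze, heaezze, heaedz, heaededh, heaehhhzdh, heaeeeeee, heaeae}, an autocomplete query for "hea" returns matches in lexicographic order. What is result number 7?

Words with prefix "hea", in lexicographic order: "heaeae", "heaededh", "heaedz", "heaeeeeee", "heaeh", "heaehhhzdh", "heaezhdeze", "heaezze"
Position 7: heaezhdeze

heaezhdeze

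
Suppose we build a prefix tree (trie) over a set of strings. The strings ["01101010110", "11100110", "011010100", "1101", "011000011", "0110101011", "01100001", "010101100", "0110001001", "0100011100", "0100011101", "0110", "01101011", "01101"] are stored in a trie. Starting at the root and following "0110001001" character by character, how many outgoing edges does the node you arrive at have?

Walk "0110001001" from the root, arriving at one node.
No stored string extends past "0110001001".
That node has 0 child edges.

0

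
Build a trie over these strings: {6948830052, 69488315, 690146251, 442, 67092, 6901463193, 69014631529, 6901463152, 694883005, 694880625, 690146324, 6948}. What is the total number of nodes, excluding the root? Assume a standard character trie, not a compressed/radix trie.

Trie structure (* marks end of a word):
(root)
├─ 4
│  └─ 4
│     └─ 2 *
└─ 6
   ├─ 7
   │  └─ 0
   │     └─ 9
   │        └─ 2 *
   └─ 9
      ├─ 0
      │  └─ 1
      │     └─ 4
      │        └─ 6
      │           ├─ 2
      │           │  └─ 5
      │           │     └─ 1 *
      │           └─ 3
      │              ├─ 1
      │              │  ├─ 5
      │              │  │  └─ 2 *
      │              │  │     └─ 9 *
      │              │  └─ 9
      │              │     └─ 3 *
      │              └─ 2
      │                 └─ 4 *
      └─ 4
         └─ 8 *
            └─ 8
               ├─ 0
               │  └─ 6
               │     └─ 2
               │        └─ 5 *
               └─ 3
                  ├─ 0
                  │  └─ 0
                  │     └─ 5 *
                  │        └─ 2 *
                  └─ 1
                     └─ 5 *
Counting every labelled node above: 39.

39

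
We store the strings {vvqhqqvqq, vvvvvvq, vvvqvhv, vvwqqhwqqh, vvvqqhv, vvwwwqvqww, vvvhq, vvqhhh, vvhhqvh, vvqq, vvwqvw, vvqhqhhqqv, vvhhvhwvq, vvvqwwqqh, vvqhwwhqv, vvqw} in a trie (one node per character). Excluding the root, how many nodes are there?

69

For each word, the new-node count is its length minus the longest prefix already in the trie:
  "vvqhqqvqq" → 9 new (v, v, q, h, q, q, v, q, q)
  "vvvvvvq" → prefix "vv" already present; 5 new (v, v, v, v, q)
  "vvvqvhv" → prefix "vvv" already present; 4 new (q, v, h, v)
  "vvwqqhwqqh" → prefix "vv" already present; 8 new (w, q, q, h, w, q, q, h)
  "vvvqqhv" → prefix "vvvq" already present; 3 new (q, h, v)
  "vvwwwqvqww" → prefix "vvw" already present; 7 new (w, w, q, v, q, w, w)
  "vvvhq" → prefix "vvv" already present; 2 new (h, q)
  "vvqhhh" → prefix "vvqh" already present; 2 new (h, h)
  "vvhhqvh" → prefix "vv" already present; 5 new (h, h, q, v, h)
  "vvqq" → prefix "vvq" already present; 1 new (q)
  "vvwqvw" → prefix "vvwq" already present; 2 new (v, w)
  "vvqhqhhqqv" → prefix "vvqhq" already present; 5 new (h, h, q, q, v)
  "vvhhvhwvq" → prefix "vvhh" already present; 5 new (v, h, w, v, q)
  "vvvqwwqqh" → prefix "vvvq" already present; 5 new (w, w, q, q, h)
  "vvqhwwhqv" → prefix "vvqh" already present; 5 new (w, w, h, q, v)
  "vvqw" → prefix "vvq" already present; 1 new (w)
Total nodes = 9 + 5 + 4 + 8 + 3 + 7 + 2 + 2 + 5 + 1 + 2 + 5 + 5 + 5 + 5 + 1 = 69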